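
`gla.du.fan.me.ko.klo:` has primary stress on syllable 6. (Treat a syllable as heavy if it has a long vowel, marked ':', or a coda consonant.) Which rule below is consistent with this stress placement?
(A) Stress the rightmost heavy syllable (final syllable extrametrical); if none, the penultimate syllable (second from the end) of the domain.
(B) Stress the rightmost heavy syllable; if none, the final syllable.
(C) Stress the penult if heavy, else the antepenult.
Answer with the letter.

B

Rule A → syllable 3 (observed: 6).
Rule B → syllable 6 ✓.
Rule C → syllable 4 (observed: 6).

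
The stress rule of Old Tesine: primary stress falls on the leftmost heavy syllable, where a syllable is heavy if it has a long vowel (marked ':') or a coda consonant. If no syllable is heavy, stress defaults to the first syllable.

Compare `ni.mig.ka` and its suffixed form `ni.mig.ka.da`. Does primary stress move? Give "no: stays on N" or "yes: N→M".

no: stays on 2

Base `ni.mig.ka` (3 syllables):
  Weights: 1 ni L, 2 mig H, 3 ka L.
  Heavy syllables in the domain: 2. The leftmost is syllable 2 (mig).
  → primary stress on syllable 2.
Suffixed `ni.mig.ka.da` (4 syllables):
  Weights: 1 ni L, 2 mig H, 3 ka L, 4 da L.
  Heavy syllables in the domain: 2. The leftmost is syllable 2 (mig).
  → primary stress on syllable 2.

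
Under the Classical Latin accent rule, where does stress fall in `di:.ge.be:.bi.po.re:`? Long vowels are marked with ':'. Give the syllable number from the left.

Classical Latin: stress the penult if heavy (long vowel or closed), else the antepenult.
Weights: 4 bi L, 5 po L, 6 re: H.
The penult (syllable 5, po) is light, so stress falls on the antepenult (syllable 4, bi).
Stress on syllable 4: di:.ge.be:.ˈbi.po.re:.

4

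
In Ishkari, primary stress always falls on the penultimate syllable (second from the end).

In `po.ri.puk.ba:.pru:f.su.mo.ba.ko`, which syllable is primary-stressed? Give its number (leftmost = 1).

8

The word has 9 syllables; the penultimate syllable (second from the end) is syllable 8 (ba).
Primary stress: syllable 8 → po.ri.puk.ba:.pru:f.su.mo.ˈba.ko.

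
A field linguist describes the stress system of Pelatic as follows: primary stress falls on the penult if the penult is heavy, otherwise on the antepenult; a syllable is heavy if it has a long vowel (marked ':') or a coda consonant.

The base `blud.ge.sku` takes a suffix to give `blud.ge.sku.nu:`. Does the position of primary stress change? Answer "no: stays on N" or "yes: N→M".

yes: 1→2

Base `blud.ge.sku` (3 syllables):
  Weights: 1 blud H, 2 ge L, 3 sku L.
  The penult (syllable 2, ge) is light, so stress falls on the antepenult (syllable 1, blud).
  → primary stress on syllable 1.
Suffixed `blud.ge.sku.nu:` (4 syllables):
  Weights: 2 ge L, 3 sku L, 4 nu: H.
  The penult (syllable 3, sku) is light, so stress falls on the antepenult (syllable 2, ge).
  → primary stress on syllable 2.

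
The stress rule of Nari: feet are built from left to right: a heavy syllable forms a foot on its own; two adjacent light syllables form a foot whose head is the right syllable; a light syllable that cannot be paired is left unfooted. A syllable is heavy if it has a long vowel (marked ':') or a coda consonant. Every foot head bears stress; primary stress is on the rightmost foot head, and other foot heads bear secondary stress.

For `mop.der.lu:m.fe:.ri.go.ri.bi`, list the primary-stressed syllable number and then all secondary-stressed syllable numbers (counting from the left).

Weights: 1 mop H, 2 der H, 3 lu:m H, 4 fe: H, 5 ri L, 6 go L, 7 ri L, 8 bi L.
Parse left to right (heavy = foot alone; LL = one foot; stranded L unfooted): (ˈmop) (ˈder) (ˈlu:m) (ˈfe:) (ri.ˈgo) (ri.ˈbi).
Foot heads: 1, 2, 3, 4, 6, 8.
Primary stress on the rightmost head = syllable 8.
Secondary stress on 1, 2, 3, 4, 6: ˌmop.ˌder.ˌlu:m.ˌfe:.ri.ˌgo.ri.ˈbi.

primary 8, secondary 1, 2, 3, 4, 6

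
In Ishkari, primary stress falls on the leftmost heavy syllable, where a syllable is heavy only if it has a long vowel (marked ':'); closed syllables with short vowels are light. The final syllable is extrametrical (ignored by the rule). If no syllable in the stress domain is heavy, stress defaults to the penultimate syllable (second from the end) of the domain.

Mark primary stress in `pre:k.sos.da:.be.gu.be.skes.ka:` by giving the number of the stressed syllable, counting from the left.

The final syllable (8, ka:) is extrametrical; the stress domain is syllables 1–7.
Weights: 1 pre:k H, 2 sos L, 3 da: H, 4 be L, 5 gu L, 6 be L, 7 skes L.
Heavy syllables in the domain: 1, 3. The leftmost is syllable 1 (pre:k).
Primary stress: syllable 1 → ˈpre:k.sos.da:.be.gu.be.skes.ka:.

1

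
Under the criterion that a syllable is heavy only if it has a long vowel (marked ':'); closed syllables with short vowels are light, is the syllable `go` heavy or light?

light

`go`: short vowel, open (no coda). Short vowel → light.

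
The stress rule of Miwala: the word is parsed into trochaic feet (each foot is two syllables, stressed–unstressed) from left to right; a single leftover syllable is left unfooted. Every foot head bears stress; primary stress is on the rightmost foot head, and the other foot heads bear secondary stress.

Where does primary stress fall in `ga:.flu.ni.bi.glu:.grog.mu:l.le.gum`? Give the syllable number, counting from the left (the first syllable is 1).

7

Parse left to right into trochaic (ˈσσ) feet: (ˈga:.flu) (ˈni.bi) (ˈglu:.grog) (ˈmu:l.le) gum. Syllable 9 is left unfooted.
Foot heads (stressed positions): 1, 3, 5, 7.
End Rule Rightmost: primary stress on the rightmost head = syllable 7.
Primary stress: syllable 7 → ga:.flu.ni.bi.glu:.grog.ˈmu:l.le.gum.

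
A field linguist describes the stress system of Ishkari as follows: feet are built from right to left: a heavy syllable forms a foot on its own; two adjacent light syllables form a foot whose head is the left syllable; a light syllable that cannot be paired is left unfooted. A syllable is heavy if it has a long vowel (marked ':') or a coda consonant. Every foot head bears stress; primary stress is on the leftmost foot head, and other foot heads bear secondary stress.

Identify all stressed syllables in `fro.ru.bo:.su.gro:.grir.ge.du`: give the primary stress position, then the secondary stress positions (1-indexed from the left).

Weights: 1 fro L, 2 ru L, 3 bo: H, 4 su L, 5 gro: H, 6 grir H, 7 ge L, 8 du L.
Parse right to left (heavy = foot alone; LL = one foot; stranded L unfooted): (ˈfro.ru) (ˈbo:) su (ˈgro:) (ˈgrir) (ˈge.du).
Foot heads: 1, 3, 5, 6, 7.
Primary stress on the leftmost head = syllable 1.
Secondary stress on 3, 5, 6, 7: ˈfro.ru.ˌbo:.su.ˌgro:.ˌgrir.ˌge.du.

primary 1, secondary 3, 5, 6, 7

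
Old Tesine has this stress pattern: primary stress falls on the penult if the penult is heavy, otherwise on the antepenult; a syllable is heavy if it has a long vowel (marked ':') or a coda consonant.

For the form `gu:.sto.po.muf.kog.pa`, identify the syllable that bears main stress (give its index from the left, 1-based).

Weights: 4 muf H, 5 kog H, 6 pa L.
The penult (syllable 5, kog) is heavy, so it takes stress.
Primary stress: syllable 5 → gu:.sto.po.muf.ˈkog.pa.

5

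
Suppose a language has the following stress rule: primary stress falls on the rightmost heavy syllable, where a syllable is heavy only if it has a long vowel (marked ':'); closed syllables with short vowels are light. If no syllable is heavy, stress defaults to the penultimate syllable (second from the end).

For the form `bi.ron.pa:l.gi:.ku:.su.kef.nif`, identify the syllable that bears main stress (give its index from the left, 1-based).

Weights: 1 bi L, 2 ron L, 3 pa:l H, 4 gi: H, 5 ku: H, 6 su L, 7 kef L, 8 nif L.
Heavy syllables in the domain: 3, 4, 5. The rightmost is syllable 5 (ku:).
Primary stress: syllable 5 → bi.ron.pa:l.gi:.ˈku:.su.kef.nif.

5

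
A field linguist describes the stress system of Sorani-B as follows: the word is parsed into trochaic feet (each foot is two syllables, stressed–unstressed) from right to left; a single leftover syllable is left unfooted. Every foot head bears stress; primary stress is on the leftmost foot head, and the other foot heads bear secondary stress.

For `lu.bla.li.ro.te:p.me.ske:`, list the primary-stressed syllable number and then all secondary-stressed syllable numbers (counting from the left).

Parse right to left into trochaic (ˈσσ) feet: lu (ˈbla.li) (ˈro.te:p) (ˈme.ske:). Syllable 1 is left unfooted.
Foot heads (stressed positions): 2, 4, 6.
End Rule Leftmost: primary stress on the leftmost head = syllable 2.
Secondary stress on 4, 6: lu.ˈbla.li.ˌro.te:p.ˌme.ske:.

primary 2, secondary 4, 6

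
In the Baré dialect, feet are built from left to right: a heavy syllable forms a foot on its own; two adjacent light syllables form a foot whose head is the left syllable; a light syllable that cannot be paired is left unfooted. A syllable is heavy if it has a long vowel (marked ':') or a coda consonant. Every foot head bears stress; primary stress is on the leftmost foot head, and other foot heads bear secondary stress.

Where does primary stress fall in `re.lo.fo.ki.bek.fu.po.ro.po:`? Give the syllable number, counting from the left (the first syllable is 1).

Weights: 1 re L, 2 lo L, 3 fo L, 4 ki L, 5 bek H, 6 fu L, 7 po L, 8 ro L, 9 po: H.
Parse left to right (heavy = foot alone; LL = one foot; stranded L unfooted): (ˈre.lo) (ˈfo.ki) (ˈbek) (ˈfu.po) ro (ˈpo:).
Foot heads: 1, 3, 5, 6, 9.
Primary stress on the leftmost head = syllable 1.
Primary stress: syllable 1 → ˈre.lo.fo.ki.bek.fu.po.ro.po:.

1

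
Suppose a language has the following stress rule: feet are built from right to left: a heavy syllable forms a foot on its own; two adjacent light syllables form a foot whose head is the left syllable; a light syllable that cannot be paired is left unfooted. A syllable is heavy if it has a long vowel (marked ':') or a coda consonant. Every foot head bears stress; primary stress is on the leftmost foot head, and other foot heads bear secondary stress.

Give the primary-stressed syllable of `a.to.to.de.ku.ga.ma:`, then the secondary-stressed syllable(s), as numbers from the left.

primary 1, secondary 3, 5, 7

Weights: 1 a L, 2 to L, 3 to L, 4 de L, 5 ku L, 6 ga L, 7 ma: H.
Parse right to left (heavy = foot alone; LL = one foot; stranded L unfooted): (ˈa.to) (ˈto.de) (ˈku.ga) (ˈma:).
Foot heads: 1, 3, 5, 7.
Primary stress on the leftmost head = syllable 1.
Secondary stress on 3, 5, 7: ˈa.to.ˌto.de.ˌku.ga.ˌma:.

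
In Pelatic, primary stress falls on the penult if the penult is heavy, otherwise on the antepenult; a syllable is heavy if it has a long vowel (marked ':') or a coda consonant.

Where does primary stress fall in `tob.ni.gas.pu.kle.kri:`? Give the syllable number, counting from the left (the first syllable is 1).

Weights: 4 pu L, 5 kle L, 6 kri: H.
The penult (syllable 5, kle) is light, so stress falls on the antepenult (syllable 4, pu).
Primary stress: syllable 4 → tob.ni.gas.ˈpu.kle.kri:.

4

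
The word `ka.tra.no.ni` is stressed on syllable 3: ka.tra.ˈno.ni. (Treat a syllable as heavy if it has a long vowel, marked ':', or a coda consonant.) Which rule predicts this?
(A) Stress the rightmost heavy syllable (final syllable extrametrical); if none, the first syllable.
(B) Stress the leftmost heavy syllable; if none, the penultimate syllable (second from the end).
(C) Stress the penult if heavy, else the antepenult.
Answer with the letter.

B

Rule A → syllable 1 (observed: 3).
Rule B → syllable 3 ✓.
Rule C → syllable 2 (observed: 3).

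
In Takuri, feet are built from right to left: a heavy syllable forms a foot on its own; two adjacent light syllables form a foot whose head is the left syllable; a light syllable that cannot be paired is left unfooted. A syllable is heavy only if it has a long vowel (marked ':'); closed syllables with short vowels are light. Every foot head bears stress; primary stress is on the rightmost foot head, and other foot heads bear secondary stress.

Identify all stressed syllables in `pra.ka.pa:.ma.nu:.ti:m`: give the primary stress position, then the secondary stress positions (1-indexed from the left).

Weights: 1 pra L, 2 ka L, 3 pa: H, 4 ma L, 5 nu: H, 6 ti:m H.
Parse right to left (heavy = foot alone; LL = one foot; stranded L unfooted): (ˈpra.ka) (ˈpa:) ma (ˈnu:) (ˈti:m).
Foot heads: 1, 3, 5, 6.
Primary stress on the rightmost head = syllable 6.
Secondary stress on 1, 3, 5: ˌpra.ka.ˌpa:.ma.ˌnu:.ˈti:m.

primary 6, secondary 1, 3, 5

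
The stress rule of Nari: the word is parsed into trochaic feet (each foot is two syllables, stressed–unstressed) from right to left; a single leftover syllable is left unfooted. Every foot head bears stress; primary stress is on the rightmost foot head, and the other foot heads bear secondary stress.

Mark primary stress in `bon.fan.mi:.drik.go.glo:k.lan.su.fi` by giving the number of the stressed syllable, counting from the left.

Parse right to left into trochaic (ˈσσ) feet: bon (ˈfan.mi:) (ˈdrik.go) (ˈglo:k.lan) (ˈsu.fi). Syllable 1 is left unfooted.
Foot heads (stressed positions): 2, 4, 6, 8.
End Rule Rightmost: primary stress on the rightmost head = syllable 8.
Primary stress: syllable 8 → bon.fan.mi:.drik.go.glo:k.lan.ˈsu.fi.

8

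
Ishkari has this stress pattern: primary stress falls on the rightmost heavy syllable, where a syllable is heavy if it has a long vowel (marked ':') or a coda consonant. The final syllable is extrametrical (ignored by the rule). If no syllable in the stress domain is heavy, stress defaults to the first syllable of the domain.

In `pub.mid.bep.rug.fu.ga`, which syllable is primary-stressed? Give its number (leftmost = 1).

The final syllable (6, ga) is extrametrical; the stress domain is syllables 1–5.
Weights: 1 pub H, 2 mid H, 3 bep H, 4 rug H, 5 fu L.
Heavy syllables in the domain: 1, 2, 3, 4. The rightmost is syllable 4 (rug).
Primary stress: syllable 4 → pub.mid.bep.ˈrug.fu.ga.

4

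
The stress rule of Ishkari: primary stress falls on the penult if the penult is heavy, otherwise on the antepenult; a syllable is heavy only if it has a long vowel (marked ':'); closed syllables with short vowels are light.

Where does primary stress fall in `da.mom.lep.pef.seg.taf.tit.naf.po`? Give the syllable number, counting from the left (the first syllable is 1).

Weights: 7 tit L, 8 naf L, 9 po L.
The penult (syllable 8, naf) is light, so stress falls on the antepenult (syllable 7, tit).
Primary stress: syllable 7 → da.mom.lep.pef.seg.taf.ˈtit.naf.po.

7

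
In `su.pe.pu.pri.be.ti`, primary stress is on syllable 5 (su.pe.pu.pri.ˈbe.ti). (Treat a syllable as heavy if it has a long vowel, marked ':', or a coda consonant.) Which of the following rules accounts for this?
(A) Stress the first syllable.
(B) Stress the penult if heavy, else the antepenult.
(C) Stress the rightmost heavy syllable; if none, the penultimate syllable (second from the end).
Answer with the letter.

Rule A → syllable 1 (observed: 5).
Rule B → syllable 4 (observed: 5).
Rule C → syllable 5 ✓.

C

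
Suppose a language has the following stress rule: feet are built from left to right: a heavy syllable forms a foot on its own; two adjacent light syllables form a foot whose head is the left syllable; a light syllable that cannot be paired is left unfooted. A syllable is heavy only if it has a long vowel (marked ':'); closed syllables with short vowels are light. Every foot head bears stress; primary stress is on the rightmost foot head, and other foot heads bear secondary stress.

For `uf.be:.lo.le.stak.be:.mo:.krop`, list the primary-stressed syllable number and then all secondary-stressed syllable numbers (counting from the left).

primary 7, secondary 2, 3, 6

Weights: 1 uf L, 2 be: H, 3 lo L, 4 le L, 5 stak L, 6 be: H, 7 mo: H, 8 krop L.
Parse left to right (heavy = foot alone; LL = one foot; stranded L unfooted): uf (ˈbe:) (ˈlo.le) stak (ˈbe:) (ˈmo:) krop.
Foot heads: 2, 3, 6, 7.
Primary stress on the rightmost head = syllable 7.
Secondary stress on 2, 3, 6: uf.ˌbe:.ˌlo.le.stak.ˌbe:.ˈmo:.krop.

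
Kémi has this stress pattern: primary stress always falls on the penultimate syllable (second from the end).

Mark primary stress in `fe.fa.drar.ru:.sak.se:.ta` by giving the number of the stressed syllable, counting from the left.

The word has 7 syllables; the penultimate syllable (second from the end) is syllable 6 (se:).
Primary stress: syllable 6 → fe.fa.drar.ru:.sak.ˈse:.ta.

6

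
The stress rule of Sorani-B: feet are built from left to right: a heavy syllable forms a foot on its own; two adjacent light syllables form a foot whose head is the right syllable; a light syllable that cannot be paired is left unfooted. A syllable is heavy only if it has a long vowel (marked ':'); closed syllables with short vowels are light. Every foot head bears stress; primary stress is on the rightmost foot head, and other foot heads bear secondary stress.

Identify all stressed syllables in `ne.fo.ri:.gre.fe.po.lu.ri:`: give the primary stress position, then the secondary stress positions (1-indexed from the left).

primary 8, secondary 2, 3, 5, 7

Weights: 1 ne L, 2 fo L, 3 ri: H, 4 gre L, 5 fe L, 6 po L, 7 lu L, 8 ri: H.
Parse left to right (heavy = foot alone; LL = one foot; stranded L unfooted): (ne.ˈfo) (ˈri:) (gre.ˈfe) (po.ˈlu) (ˈri:).
Foot heads: 2, 3, 5, 7, 8.
Primary stress on the rightmost head = syllable 8.
Secondary stress on 2, 3, 5, 7: ne.ˌfo.ˌri:.gre.ˌfe.po.ˌlu.ˈri:.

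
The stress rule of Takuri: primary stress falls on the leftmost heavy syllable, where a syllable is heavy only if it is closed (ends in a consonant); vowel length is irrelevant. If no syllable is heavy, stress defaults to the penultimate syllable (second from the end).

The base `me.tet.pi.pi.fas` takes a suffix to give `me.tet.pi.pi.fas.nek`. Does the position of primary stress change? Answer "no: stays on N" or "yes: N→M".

no: stays on 2

Base `me.tet.pi.pi.fas` (5 syllables):
  Weights: 1 me L, 2 tet H, 3 pi L, 4 pi L, 5 fas H.
  Heavy syllables in the domain: 2, 5. The leftmost is syllable 2 (tet).
  → primary stress on syllable 2.
Suffixed `me.tet.pi.pi.fas.nek` (6 syllables):
  Weights: 1 me L, 2 tet H, 3 pi L, 4 pi L, 5 fas H, 6 nek H.
  Heavy syllables in the domain: 2, 5, 6. The leftmost is syllable 2 (tet).
  → primary stress on syllable 2.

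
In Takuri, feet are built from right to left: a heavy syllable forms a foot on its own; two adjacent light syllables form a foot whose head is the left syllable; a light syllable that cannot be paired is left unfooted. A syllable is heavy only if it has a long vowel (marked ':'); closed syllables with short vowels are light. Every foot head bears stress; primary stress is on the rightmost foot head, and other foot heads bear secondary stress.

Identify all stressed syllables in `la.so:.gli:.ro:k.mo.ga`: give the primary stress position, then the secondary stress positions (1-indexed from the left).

primary 5, secondary 2, 3, 4

Weights: 1 la L, 2 so: H, 3 gli: H, 4 ro:k H, 5 mo L, 6 ga L.
Parse right to left (heavy = foot alone; LL = one foot; stranded L unfooted): la (ˈso:) (ˈgli:) (ˈro:k) (ˈmo.ga).
Foot heads: 2, 3, 4, 5.
Primary stress on the rightmost head = syllable 5.
Secondary stress on 2, 3, 4: la.ˌso:.ˌgli:.ˌro:k.ˈmo.ga.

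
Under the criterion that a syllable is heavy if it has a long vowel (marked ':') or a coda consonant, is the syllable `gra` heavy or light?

`gra`: short vowel, open (no coda). Short vowel, open → light.

light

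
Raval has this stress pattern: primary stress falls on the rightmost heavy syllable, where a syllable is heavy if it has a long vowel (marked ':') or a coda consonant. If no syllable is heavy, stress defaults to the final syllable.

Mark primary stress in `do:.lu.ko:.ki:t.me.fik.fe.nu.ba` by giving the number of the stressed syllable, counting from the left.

6

Weights: 1 do: H, 2 lu L, 3 ko: H, 4 ki:t H, 5 me L, 6 fik H, 7 fe L, 8 nu L, 9 ba L.
Heavy syllables in the domain: 1, 3, 4, 6. The rightmost is syllable 6 (fik).
Primary stress: syllable 6 → do:.lu.ko:.ki:t.me.ˈfik.fe.nu.ba.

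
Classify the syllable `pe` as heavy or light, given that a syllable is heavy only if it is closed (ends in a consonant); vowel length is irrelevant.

`pe`: short vowel, open (no coda). Open (no coda) → light.

light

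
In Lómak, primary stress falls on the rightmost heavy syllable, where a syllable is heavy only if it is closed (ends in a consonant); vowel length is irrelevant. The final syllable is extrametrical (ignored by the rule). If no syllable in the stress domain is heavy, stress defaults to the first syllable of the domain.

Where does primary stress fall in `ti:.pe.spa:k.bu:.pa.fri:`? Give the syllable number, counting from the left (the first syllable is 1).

The final syllable (6, fri:) is extrametrical; the stress domain is syllables 1–5.
Weights: 1 ti: L, 2 pe L, 3 spa:k H, 4 bu: L, 5 pa L.
Heavy syllables in the domain: 3. The rightmost is syllable 3 (spa:k).
Primary stress: syllable 3 → ti:.pe.ˈspa:k.bu:.pa.fri:.

3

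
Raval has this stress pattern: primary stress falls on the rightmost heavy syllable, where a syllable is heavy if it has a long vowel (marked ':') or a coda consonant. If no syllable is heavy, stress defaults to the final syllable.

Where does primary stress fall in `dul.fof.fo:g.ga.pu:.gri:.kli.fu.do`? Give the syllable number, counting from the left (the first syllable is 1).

6

Weights: 1 dul H, 2 fof H, 3 fo:g H, 4 ga L, 5 pu: H, 6 gri: H, 7 kli L, 8 fu L, 9 do L.
Heavy syllables in the domain: 1, 2, 3, 5, 6. The rightmost is syllable 6 (gri:).
Primary stress: syllable 6 → dul.fof.fo:g.ga.pu:.ˈgri:.kli.fu.do.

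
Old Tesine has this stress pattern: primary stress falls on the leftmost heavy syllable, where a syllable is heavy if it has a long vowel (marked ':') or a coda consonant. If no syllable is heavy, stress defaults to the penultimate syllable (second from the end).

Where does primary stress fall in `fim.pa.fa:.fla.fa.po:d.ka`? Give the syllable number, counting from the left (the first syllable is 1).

Weights: 1 fim H, 2 pa L, 3 fa: H, 4 fla L, 5 fa L, 6 po:d H, 7 ka L.
Heavy syllables in the domain: 1, 3, 6. The leftmost is syllable 1 (fim).
Primary stress: syllable 1 → ˈfim.pa.fa:.fla.fa.po:d.ka.

1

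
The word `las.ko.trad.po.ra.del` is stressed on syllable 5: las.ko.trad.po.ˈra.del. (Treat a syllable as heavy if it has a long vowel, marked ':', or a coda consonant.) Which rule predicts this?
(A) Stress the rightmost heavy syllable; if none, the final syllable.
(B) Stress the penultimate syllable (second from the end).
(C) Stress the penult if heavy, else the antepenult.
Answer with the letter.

B

Rule A → syllable 6 (observed: 5).
Rule B → syllable 5 ✓.
Rule C → syllable 4 (observed: 5).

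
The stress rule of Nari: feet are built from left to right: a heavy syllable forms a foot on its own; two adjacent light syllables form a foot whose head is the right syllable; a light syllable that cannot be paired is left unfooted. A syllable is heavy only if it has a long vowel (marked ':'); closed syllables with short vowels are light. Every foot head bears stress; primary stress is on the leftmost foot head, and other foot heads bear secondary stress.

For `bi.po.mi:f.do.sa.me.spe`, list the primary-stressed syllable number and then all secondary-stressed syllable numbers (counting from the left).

Weights: 1 bi L, 2 po L, 3 mi:f H, 4 do L, 5 sa L, 6 me L, 7 spe L.
Parse left to right (heavy = foot alone; LL = one foot; stranded L unfooted): (bi.ˈpo) (ˈmi:f) (do.ˈsa) (me.ˈspe).
Foot heads: 2, 3, 5, 7.
Primary stress on the leftmost head = syllable 2.
Secondary stress on 3, 5, 7: bi.ˈpo.ˌmi:f.do.ˌsa.me.ˌspe.

primary 2, secondary 3, 5, 7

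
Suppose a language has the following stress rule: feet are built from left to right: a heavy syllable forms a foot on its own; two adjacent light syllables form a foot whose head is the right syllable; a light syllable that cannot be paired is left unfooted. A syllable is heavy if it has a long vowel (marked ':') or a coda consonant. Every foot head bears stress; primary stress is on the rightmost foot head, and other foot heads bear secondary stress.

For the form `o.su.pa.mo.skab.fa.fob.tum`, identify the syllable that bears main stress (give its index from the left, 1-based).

8

Weights: 1 o L, 2 su L, 3 pa L, 4 mo L, 5 skab H, 6 fa L, 7 fob H, 8 tum H.
Parse left to right (heavy = foot alone; LL = one foot; stranded L unfooted): (o.ˈsu) (pa.ˈmo) (ˈskab) fa (ˈfob) (ˈtum).
Foot heads: 2, 4, 5, 7, 8.
Primary stress on the rightmost head = syllable 8.
Primary stress: syllable 8 → o.su.pa.mo.skab.fa.fob.ˈtum.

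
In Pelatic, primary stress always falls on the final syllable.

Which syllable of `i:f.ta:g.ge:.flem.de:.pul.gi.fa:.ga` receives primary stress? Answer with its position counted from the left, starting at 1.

9

The word has 9 syllables; the final syllable is syllable 9 (ga).
Primary stress: syllable 9 → i:f.ta:g.ge:.flem.de:.pul.gi.fa:.ˈga.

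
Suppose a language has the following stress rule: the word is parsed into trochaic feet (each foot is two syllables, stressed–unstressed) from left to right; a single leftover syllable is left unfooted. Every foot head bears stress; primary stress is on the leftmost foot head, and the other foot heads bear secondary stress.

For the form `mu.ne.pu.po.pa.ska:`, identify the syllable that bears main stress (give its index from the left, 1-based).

Parse left to right into trochaic (ˈσσ) feet: (ˈmu.ne) (ˈpu.po) (ˈpa.ska:).
Foot heads (stressed positions): 1, 3, 5.
End Rule Leftmost: primary stress on the leftmost head = syllable 1.
Primary stress: syllable 1 → ˈmu.ne.pu.po.pa.ska:.

1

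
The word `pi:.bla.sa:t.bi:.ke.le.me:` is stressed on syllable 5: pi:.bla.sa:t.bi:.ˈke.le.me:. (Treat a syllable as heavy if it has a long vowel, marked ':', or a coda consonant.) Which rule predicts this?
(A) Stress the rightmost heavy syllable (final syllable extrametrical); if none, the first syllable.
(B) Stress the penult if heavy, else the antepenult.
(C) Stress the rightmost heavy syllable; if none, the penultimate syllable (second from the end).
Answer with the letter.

B

Rule A → syllable 4 (observed: 5).
Rule B → syllable 5 ✓.
Rule C → syllable 7 (observed: 5).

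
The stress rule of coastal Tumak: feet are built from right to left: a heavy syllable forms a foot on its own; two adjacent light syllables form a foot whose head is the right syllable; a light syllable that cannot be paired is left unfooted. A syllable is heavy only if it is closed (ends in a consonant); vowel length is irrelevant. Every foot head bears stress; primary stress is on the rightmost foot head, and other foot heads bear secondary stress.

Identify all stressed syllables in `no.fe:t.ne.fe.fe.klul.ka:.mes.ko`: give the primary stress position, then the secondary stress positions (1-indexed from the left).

primary 8, secondary 2, 5, 6

Weights: 1 no L, 2 fe:t H, 3 ne L, 4 fe L, 5 fe L, 6 klul H, 7 ka: L, 8 mes H, 9 ko L.
Parse right to left (heavy = foot alone; LL = one foot; stranded L unfooted): no (ˈfe:t) ne (fe.ˈfe) (ˈklul) ka: (ˈmes) ko.
Foot heads: 2, 5, 6, 8.
Primary stress on the rightmost head = syllable 8.
Secondary stress on 2, 5, 6: no.ˌfe:t.ne.fe.ˌfe.ˌklul.ka:.ˈmes.ko.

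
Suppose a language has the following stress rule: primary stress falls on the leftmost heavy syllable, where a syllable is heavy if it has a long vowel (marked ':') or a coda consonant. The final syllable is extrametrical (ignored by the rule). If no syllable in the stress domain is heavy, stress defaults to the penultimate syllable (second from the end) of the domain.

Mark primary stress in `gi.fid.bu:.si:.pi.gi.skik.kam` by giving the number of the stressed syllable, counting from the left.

The final syllable (8, kam) is extrametrical; the stress domain is syllables 1–7.
Weights: 1 gi L, 2 fid H, 3 bu: H, 4 si: H, 5 pi L, 6 gi L, 7 skik H.
Heavy syllables in the domain: 2, 3, 4, 7. The leftmost is syllable 2 (fid).
Primary stress: syllable 2 → gi.ˈfid.bu:.si:.pi.gi.skik.kam.

2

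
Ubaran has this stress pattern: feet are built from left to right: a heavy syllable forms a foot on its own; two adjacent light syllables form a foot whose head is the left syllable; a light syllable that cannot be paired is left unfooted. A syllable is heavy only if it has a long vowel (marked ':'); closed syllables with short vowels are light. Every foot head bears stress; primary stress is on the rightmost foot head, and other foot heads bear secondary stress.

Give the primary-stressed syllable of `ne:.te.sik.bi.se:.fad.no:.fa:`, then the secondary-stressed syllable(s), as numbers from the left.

Weights: 1 ne: H, 2 te L, 3 sik L, 4 bi L, 5 se: H, 6 fad L, 7 no: H, 8 fa: H.
Parse left to right (heavy = foot alone; LL = one foot; stranded L unfooted): (ˈne:) (ˈte.sik) bi (ˈse:) fad (ˈno:) (ˈfa:).
Foot heads: 1, 2, 5, 7, 8.
Primary stress on the rightmost head = syllable 8.
Secondary stress on 1, 2, 5, 7: ˌne:.ˌte.sik.bi.ˌse:.fad.ˌno:.ˈfa:.

primary 8, secondary 1, 2, 5, 7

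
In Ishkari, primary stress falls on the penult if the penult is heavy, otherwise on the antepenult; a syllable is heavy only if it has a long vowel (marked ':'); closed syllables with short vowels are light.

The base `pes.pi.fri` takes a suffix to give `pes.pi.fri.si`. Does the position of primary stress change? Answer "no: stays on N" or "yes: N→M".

yes: 1→2

Base `pes.pi.fri` (3 syllables):
  Weights: 1 pes L, 2 pi L, 3 fri L.
  The penult (syllable 2, pi) is light, so stress falls on the antepenult (syllable 1, pes).
  → primary stress on syllable 1.
Suffixed `pes.pi.fri.si` (4 syllables):
  Weights: 2 pi L, 3 fri L, 4 si L.
  The penult (syllable 3, fri) is light, so stress falls on the antepenult (syllable 2, pi).
  → primary stress on syllable 2.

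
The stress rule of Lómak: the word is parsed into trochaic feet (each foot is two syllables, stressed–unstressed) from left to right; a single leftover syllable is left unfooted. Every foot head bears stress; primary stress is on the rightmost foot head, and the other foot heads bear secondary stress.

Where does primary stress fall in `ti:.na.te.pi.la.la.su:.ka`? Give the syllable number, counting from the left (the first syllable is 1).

7

Parse left to right into trochaic (ˈσσ) feet: (ˈti:.na) (ˈte.pi) (ˈla.la) (ˈsu:.ka).
Foot heads (stressed positions): 1, 3, 5, 7.
End Rule Rightmost: primary stress on the rightmost head = syllable 7.
Primary stress: syllable 7 → ti:.na.te.pi.la.la.ˈsu:.ka.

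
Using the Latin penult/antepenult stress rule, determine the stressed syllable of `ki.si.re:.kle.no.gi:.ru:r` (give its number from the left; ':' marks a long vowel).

Classical Latin: stress the penult if heavy (long vowel or closed), else the antepenult.
Weights: 5 no L, 6 gi: H, 7 ru:r H.
The penult (syllable 6, gi:) is heavy, so it takes stress.
Stress on syllable 6: ki.si.re:.kle.no.ˈgi:.ru:r.

6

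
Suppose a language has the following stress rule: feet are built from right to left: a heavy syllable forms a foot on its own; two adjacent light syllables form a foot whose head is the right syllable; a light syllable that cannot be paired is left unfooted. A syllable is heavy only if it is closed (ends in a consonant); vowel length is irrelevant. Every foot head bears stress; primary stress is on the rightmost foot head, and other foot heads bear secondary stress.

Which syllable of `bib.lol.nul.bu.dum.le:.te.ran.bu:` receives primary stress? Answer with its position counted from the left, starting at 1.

8

Weights: 1 bib H, 2 lol H, 3 nul H, 4 bu L, 5 dum H, 6 le: L, 7 te L, 8 ran H, 9 bu: L.
Parse right to left (heavy = foot alone; LL = one foot; stranded L unfooted): (ˈbib) (ˈlol) (ˈnul) bu (ˈdum) (le:.ˈte) (ˈran) bu:.
Foot heads: 1, 2, 3, 5, 7, 8.
Primary stress on the rightmost head = syllable 8.
Primary stress: syllable 8 → bib.lol.nul.bu.dum.le:.te.ˈran.bu:.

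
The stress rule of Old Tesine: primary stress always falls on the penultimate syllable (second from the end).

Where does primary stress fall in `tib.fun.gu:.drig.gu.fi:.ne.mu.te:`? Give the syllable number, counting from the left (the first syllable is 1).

The word has 9 syllables; the penultimate syllable (second from the end) is syllable 8 (mu).
Primary stress: syllable 8 → tib.fun.gu:.drig.gu.fi:.ne.ˈmu.te:.

8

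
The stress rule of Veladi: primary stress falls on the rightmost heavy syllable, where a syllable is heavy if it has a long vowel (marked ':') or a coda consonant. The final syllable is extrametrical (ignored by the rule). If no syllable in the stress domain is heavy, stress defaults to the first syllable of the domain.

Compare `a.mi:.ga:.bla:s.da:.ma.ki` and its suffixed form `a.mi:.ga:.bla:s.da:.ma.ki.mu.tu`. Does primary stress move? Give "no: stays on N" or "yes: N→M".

no: stays on 5

Base `a.mi:.ga:.bla:s.da:.ma.ki` (7 syllables):
  The final syllable (7, ki) is extrametrical; the stress domain is syllables 1–6.
  Weights: 1 a L, 2 mi: H, 3 ga: H, 4 bla:s H, 5 da: H, 6 ma L.
  Heavy syllables in the domain: 2, 3, 4, 5. The rightmost is syllable 5 (da:).
  → primary stress on syllable 5.
Suffixed `a.mi:.ga:.bla:s.da:.ma.ki.mu.tu` (9 syllables):
  The final syllable (9, tu) is extrametrical; the stress domain is syllables 1–8.
  Weights: 1 a L, 2 mi: H, 3 ga: H, 4 bla:s H, 5 da: H, 6 ma L, 7 ki L, 8 mu L.
  Heavy syllables in the domain: 2, 3, 4, 5. The rightmost is syllable 5 (da:).
  → primary stress on syllable 5.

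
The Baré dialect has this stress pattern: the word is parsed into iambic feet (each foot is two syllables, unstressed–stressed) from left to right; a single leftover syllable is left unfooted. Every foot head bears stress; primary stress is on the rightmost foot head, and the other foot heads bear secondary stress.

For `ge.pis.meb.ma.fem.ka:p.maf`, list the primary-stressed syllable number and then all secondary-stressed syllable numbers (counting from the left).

Parse left to right into iambic (σˈσ) feet: (ge.ˈpis) (meb.ˈma) (fem.ˈka:p) maf. Syllable 7 is left unfooted.
Foot heads (stressed positions): 2, 4, 6.
End Rule Rightmost: primary stress on the rightmost head = syllable 6.
Secondary stress on 2, 4: ge.ˌpis.meb.ˌma.fem.ˈka:p.maf.

primary 6, secondary 2, 4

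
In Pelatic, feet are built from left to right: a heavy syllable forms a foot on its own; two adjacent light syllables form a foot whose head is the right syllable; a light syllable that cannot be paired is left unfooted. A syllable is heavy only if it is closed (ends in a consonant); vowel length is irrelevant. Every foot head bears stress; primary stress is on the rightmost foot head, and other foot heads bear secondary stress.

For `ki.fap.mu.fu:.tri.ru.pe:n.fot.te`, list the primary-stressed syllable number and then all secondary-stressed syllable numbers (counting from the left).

Weights: 1 ki L, 2 fap H, 3 mu L, 4 fu: L, 5 tri L, 6 ru L, 7 pe:n H, 8 fot H, 9 te L.
Parse left to right (heavy = foot alone; LL = one foot; stranded L unfooted): ki (ˈfap) (mu.ˈfu:) (tri.ˈru) (ˈpe:n) (ˈfot) te.
Foot heads: 2, 4, 6, 7, 8.
Primary stress on the rightmost head = syllable 8.
Secondary stress on 2, 4, 6, 7: ki.ˌfap.mu.ˌfu:.tri.ˌru.ˌpe:n.ˈfot.te.

primary 8, secondary 2, 4, 6, 7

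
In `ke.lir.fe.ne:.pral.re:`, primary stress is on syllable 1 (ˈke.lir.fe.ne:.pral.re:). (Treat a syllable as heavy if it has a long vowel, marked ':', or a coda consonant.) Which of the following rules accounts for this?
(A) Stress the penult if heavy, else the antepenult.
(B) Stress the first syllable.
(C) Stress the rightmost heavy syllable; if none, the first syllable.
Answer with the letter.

B

Rule A → syllable 5 (observed: 1).
Rule B → syllable 1 ✓.
Rule C → syllable 6 (observed: 1).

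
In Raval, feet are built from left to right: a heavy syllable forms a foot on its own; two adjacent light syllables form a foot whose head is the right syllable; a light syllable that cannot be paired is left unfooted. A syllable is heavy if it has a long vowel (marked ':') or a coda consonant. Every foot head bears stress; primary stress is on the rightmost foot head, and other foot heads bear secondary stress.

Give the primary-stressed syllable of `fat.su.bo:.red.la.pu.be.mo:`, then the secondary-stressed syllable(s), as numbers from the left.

primary 8, secondary 1, 3, 4, 6

Weights: 1 fat H, 2 su L, 3 bo: H, 4 red H, 5 la L, 6 pu L, 7 be L, 8 mo: H.
Parse left to right (heavy = foot alone; LL = one foot; stranded L unfooted): (ˈfat) su (ˈbo:) (ˈred) (la.ˈpu) be (ˈmo:).
Foot heads: 1, 3, 4, 6, 8.
Primary stress on the rightmost head = syllable 8.
Secondary stress on 1, 3, 4, 6: ˌfat.su.ˌbo:.ˌred.la.ˌpu.be.ˈmo:.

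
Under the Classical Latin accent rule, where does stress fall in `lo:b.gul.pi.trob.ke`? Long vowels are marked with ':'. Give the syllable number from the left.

Classical Latin: stress the penult if heavy (long vowel or closed), else the antepenult.
Weights: 3 pi L, 4 trob H, 5 ke L.
The penult (syllable 4, trob) is heavy, so it takes stress.
Stress on syllable 4: lo:b.gul.pi.ˈtrob.ke.

4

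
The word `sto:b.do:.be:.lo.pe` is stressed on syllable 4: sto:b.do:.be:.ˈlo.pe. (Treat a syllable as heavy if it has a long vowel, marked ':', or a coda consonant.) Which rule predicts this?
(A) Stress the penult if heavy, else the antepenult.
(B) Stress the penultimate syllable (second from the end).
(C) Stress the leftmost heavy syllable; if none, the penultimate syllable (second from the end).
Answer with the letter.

B

Rule A → syllable 3 (observed: 4).
Rule B → syllable 4 ✓.
Rule C → syllable 1 (observed: 4).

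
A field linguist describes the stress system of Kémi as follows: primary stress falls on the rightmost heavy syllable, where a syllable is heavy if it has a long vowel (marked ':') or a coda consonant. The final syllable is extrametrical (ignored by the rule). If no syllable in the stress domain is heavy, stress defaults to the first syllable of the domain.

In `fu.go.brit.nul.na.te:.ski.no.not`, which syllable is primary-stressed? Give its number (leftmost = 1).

6

The final syllable (9, not) is extrametrical; the stress domain is syllables 1–8.
Weights: 1 fu L, 2 go L, 3 brit H, 4 nul H, 5 na L, 6 te: H, 7 ski L, 8 no L.
Heavy syllables in the domain: 3, 4, 6. The rightmost is syllable 6 (te:).
Primary stress: syllable 6 → fu.go.brit.nul.na.ˈte:.ski.no.not.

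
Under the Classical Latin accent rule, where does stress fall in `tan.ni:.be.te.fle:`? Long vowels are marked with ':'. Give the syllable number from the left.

Classical Latin: stress the penult if heavy (long vowel or closed), else the antepenult.
Weights: 3 be L, 4 te L, 5 fle: H.
The penult (syllable 4, te) is light, so stress falls on the antepenult (syllable 3, be).
Stress on syllable 3: tan.ni:.ˈbe.te.fle:.

3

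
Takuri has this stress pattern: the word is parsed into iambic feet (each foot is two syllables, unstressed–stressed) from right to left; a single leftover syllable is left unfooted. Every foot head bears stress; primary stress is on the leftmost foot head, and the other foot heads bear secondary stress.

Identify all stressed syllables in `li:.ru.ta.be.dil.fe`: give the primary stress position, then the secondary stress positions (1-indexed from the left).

Parse right to left into iambic (σˈσ) feet: (li:.ˈru) (ta.ˈbe) (dil.ˈfe).
Foot heads (stressed positions): 2, 4, 6.
End Rule Leftmost: primary stress on the leftmost head = syllable 2.
Secondary stress on 4, 6: li:.ˈru.ta.ˌbe.dil.ˌfe.

primary 2, secondary 4, 6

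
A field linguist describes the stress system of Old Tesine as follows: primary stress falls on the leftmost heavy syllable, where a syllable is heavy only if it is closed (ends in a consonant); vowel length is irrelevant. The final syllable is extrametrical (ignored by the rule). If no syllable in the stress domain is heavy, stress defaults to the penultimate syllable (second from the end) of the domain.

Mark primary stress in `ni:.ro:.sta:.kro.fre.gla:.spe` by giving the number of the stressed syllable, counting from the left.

5

The final syllable (7, spe) is extrametrical; the stress domain is syllables 1–6.
Weights: 1 ni: L, 2 ro: L, 3 sta: L, 4 kro L, 5 fre L, 6 gla: L.
No heavy syllable in the domain; default to the penultimate syllable (second from the end) of the domain = syllable 5.
Primary stress: syllable 5 → ni:.ro:.sta:.kro.ˈfre.gla:.spe.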